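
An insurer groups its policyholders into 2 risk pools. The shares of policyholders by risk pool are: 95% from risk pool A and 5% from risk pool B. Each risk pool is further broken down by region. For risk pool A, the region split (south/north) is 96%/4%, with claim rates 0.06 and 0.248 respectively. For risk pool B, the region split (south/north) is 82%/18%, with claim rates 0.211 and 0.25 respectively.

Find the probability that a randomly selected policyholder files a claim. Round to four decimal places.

0.0750

P(C|A) = 0.96·0.06 + 0.04·0.248 = 0.0576 + 0.00992 = 0.06752
P(C|B) = 0.82·0.211 + 0.18·0.25 = 0.17302 + 0.045 = 0.21802
Then overall,
P(C) = 0.95·0.06752 + 0.05·0.21802
      = 0.064144 + 0.010901 = 0.075045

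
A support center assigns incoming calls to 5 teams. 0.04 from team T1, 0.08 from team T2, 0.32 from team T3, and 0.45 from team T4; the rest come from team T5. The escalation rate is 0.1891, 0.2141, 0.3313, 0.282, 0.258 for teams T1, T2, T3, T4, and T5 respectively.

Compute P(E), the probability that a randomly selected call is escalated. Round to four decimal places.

0.2860

P(T5) = 1 − (0.04 + 0.08 + 0.32 + 0.45) = 0.11.
P(E) = P(E|T1)·P(T1) + P(E|T2)·P(T2) + P(E|T3)·P(T3) + P(E|T4)·P(T4) + P(E|T5)·P(T5)
      = 0.1891·0.04 + 0.2141·0.08 + 0.3313·0.32 + 0.282·0.45 + 0.258·0.11
      = 0.007564 + 0.017128 + 0.106016 + 0.1269 + 0.02838 = 0.285988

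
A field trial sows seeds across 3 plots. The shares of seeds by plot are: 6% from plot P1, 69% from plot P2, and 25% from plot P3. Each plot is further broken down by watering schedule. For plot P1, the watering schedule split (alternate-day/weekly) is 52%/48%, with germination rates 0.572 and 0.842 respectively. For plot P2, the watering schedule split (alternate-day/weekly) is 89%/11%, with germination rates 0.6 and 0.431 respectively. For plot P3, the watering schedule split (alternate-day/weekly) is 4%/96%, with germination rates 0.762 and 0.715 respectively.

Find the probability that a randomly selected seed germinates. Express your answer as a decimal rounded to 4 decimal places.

0.6225

P(G|P1) = 0.52·0.572 + 0.48·0.842 = 0.29744 + 0.40416 = 0.7016
P(G|P2) = 0.89·0.6 + 0.11·0.431 = 0.534 + 0.04741 = 0.58141
P(G|P3) = 0.04·0.762 + 0.96·0.715 = 0.03048 + 0.6864 = 0.71688
By total probability over the outer partition,
P(G) = 0.06·0.7016 + 0.69·0.58141 + 0.25·0.71688
      = 0.042096 + 0.4011729 + 0.17922 = 0.6224889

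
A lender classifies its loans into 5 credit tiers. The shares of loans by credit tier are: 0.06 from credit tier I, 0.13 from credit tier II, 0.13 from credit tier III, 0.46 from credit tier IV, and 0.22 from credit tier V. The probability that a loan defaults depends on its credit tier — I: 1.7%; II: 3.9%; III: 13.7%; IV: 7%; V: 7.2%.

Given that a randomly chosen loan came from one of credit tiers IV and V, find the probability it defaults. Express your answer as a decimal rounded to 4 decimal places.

Let S = {IV, V}.
P(S) = 0.46 + 0.22 = 0.68.
P(D ∩ S) = 0.07·0.46 + 0.072·0.22 = 0.0322 + 0.01584 = 0.04804.
P(D | S) = 0.04804 / 0.68 = 0.070647…

P(D|S) ≈ 0.0706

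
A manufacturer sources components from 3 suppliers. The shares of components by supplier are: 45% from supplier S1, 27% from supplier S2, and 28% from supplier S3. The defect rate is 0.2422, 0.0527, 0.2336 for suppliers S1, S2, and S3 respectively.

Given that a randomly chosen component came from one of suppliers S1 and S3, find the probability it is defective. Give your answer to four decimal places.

0.2389

Let S = {S1, S3}.
P(S) = 0.45 + 0.28 = 0.73.
P(D ∩ S) = 0.2422·0.45 + 0.2336·0.28 = 0.10899 + 0.065408 = 0.174398.
P(D | S) = 0.174398 / 0.73 = 0.238901…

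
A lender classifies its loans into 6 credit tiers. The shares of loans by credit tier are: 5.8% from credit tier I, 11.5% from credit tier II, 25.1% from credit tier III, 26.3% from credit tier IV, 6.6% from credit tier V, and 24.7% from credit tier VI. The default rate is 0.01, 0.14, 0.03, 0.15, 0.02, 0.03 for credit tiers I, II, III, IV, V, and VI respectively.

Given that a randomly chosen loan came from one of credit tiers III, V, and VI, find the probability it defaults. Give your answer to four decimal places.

P(D|S) ≈ 0.0288

Let S = {III, V, VI}.
P(S) = 0.251 + 0.066 + 0.247 = 0.564.
P(D ∩ S) = 0.03·0.251 + 0.02·0.066 + 0.03·0.247 = 0.00753 + 0.00132 + 0.00741 = 0.01626.
P(D | S) = 0.01626 / 0.564 = 0.028830…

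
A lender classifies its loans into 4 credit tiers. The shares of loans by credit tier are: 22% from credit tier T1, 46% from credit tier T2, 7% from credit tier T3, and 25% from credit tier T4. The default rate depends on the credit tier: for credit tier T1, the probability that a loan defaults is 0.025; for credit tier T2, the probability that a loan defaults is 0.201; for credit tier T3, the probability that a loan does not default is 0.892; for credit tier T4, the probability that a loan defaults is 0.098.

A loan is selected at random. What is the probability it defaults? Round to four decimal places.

P(D|T3) = 1 − 0.892 = 0.108.
P(D) = P(D|T1)·P(T1) + P(D|T2)·P(T2) + P(D|T3)·P(T3) + P(D|T4)·P(T4)
      = 0.025·0.22 + 0.201·0.46 + 0.108·0.07 + 0.098·0.25
      = 0.0055 + 0.09246 + 0.00756 + 0.0245 = 0.13002

0.1300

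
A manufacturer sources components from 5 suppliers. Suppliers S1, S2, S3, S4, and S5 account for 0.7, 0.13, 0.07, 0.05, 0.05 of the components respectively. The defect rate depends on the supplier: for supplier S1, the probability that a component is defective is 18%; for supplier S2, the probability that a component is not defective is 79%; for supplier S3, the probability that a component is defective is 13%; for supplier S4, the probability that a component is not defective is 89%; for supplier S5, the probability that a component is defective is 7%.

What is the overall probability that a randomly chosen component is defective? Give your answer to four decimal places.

P(D) ≈ 0.1714

P(D|S2) = 1 − 0.79 = 0.21.
P(D|S4) = 1 − 0.89 = 0.11.
Summing over the partition,
P(D) = P(D|S1)·P(S1) + P(D|S2)·P(S2) + P(D|S3)·P(S3) + P(D|S4)·P(S4) + P(D|S5)·P(S5)
      = 0.18·0.7 + 0.21·0.13 + 0.13·0.07 + 0.11·0.05 + 0.07·0.05
      = 0.126 + 0.0273 + 0.0091 + 0.0055 + 0.0035 = 0.1714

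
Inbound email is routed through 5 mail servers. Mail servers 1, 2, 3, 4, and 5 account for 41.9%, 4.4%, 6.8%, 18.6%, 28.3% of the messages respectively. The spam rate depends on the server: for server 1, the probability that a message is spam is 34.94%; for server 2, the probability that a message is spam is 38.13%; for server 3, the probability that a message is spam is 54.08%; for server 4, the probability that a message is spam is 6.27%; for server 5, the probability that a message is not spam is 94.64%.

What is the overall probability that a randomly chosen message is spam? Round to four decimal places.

P(S) ≈ 0.2268

P(S|5) = 1 − 0.9464 = 0.0536.
P(S) = P(S|1)·P(1) + P(S|2)·P(2) + P(S|3)·P(3) + P(S|4)·P(4) + P(S|5)·P(5)
      = 0.3494·0.419 + 0.3813·0.044 + 0.5408·0.068 + 0.0627·0.186 + 0.0536·0.283
      = 0.1463986 + 0.0167772 + 0.0367744 + 0.0116622 + 0.0151688 = 0.2267812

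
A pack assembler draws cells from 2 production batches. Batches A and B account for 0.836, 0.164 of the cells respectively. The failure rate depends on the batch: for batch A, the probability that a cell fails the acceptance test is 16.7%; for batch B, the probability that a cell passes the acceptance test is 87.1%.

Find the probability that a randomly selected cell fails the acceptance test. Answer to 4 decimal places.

P(F|B) = 1 − 0.871 = 0.129.
By the law of total probability,
P(F) = P(F|A)·P(A) + P(F|B)·P(B)
      = 0.167·0.836 + 0.129·0.164
      = 0.139612 + 0.021156 = 0.160768

0.1608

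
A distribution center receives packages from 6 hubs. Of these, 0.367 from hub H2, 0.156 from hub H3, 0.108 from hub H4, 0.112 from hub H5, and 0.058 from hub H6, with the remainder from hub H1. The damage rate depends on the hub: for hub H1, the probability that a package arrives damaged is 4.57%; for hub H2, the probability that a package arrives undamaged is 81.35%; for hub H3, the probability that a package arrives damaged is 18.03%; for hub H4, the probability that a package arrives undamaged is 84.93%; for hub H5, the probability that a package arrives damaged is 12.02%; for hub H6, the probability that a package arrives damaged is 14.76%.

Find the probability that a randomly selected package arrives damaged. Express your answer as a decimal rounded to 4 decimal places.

P(D) ≈ 0.1440

P(H1) = 1 − (0.367 + 0.156 + 0.108 + 0.112 + 0.058) = 0.199.
P(D|H2) = 1 − 0.8135 = 0.1865.
P(D|H4) = 1 − 0.8493 = 0.1507.
P(D) = P(D|H1)·P(H1) + P(D|H2)·P(H2) + P(D|H3)·P(H3) + P(D|H4)·P(H4) + P(D|H5)·P(H5) + P(D|H6)·P(H6)
      = 0.0457·0.199 + 0.1865·0.367 + 0.1803·0.156 + 0.1507·0.108 + 0.1202·0.112 + 0.1476·0.058
      = 0.0090943 + 0.0684455 + 0.0281268 + 0.0162756 + 0.0134624 + 0.0085608 = 0.1439654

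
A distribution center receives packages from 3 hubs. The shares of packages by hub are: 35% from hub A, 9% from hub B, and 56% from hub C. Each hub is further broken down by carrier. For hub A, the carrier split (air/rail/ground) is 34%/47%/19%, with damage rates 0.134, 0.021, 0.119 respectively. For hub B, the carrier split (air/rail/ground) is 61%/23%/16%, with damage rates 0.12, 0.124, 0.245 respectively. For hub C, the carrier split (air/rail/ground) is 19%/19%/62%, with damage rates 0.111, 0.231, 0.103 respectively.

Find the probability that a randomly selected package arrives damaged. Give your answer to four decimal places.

0.1121

P(D|A) = 0.34·0.134 + 0.47·0.021 + 0.19·0.119 = 0.04556 + 0.00987 + 0.02261 = 0.07804
P(D|B) = 0.61·0.12 + 0.23·0.124 + 0.16·0.245 = 0.0732 + 0.02852 + 0.0392 = 0.14092
P(D|C) = 0.19·0.111 + 0.19·0.231 + 0.62·0.103 = 0.02109 + 0.04389 + 0.06386 = 0.12884
By total probability over the outer partition,
P(D) = 0.35·0.07804 + 0.09·0.14092 + 0.56·0.12884
      = 0.027314 + 0.0126828 + 0.0721504 = 0.1121472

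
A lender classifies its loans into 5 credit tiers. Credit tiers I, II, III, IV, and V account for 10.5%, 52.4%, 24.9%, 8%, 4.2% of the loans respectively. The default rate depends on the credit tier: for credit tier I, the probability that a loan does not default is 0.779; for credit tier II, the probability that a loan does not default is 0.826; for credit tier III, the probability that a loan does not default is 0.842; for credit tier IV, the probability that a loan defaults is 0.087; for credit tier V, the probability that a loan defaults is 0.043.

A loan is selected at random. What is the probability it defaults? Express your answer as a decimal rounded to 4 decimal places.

P(D) ≈ 0.1625

P(D|I) = 1 − 0.779 = 0.221.
P(D|II) = 1 − 0.826 = 0.174.
P(D|III) = 1 − 0.842 = 0.158.
By the law of total probability,
P(D) = P(D|I)·P(I) + P(D|II)·P(II) + P(D|III)·P(III) + P(D|IV)·P(IV) + P(D|V)·P(V)
      = 0.221·0.105 + 0.174·0.524 + 0.158·0.249 + 0.087·0.08 + 0.043·0.042
      = 0.023205 + 0.091176 + 0.039342 + 0.00696 + 0.001806 = 0.162489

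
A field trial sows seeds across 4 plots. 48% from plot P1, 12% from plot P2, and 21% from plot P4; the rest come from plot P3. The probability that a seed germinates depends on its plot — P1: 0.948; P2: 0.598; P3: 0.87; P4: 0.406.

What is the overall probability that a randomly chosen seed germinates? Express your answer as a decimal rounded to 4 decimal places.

P(P3) = 1 − (0.48 + 0.12 + 0.21) = 0.19.
P(G) = P(G|P1)·P(P1) + P(G|P2)·P(P2) + P(G|P3)·P(P3) + P(G|P4)·P(P4)
      = 0.948·0.48 + 0.598·0.12 + 0.87·0.19 + 0.406·0.21
      = 0.45504 + 0.07176 + 0.1653 + 0.08526 = 0.77736

P(G) ≈ 0.7774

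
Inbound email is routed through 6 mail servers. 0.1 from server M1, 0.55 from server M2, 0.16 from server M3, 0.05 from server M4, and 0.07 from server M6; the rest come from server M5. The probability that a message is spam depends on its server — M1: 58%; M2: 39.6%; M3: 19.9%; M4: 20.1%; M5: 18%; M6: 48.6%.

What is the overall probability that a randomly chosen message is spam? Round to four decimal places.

P(M5) = 1 − (0.1 + 0.55 + 0.16 + 0.05 + 0.07) = 0.07.
P(S) = P(S|M1)·P(M1) + P(S|M2)·P(M2) + P(S|M3)·P(M3) + P(S|M4)·P(M4) + P(S|M5)·P(M5) + P(S|M6)·P(M6)
      = 0.58·0.1 + 0.396·0.55 + 0.199·0.16 + 0.201·0.05 + 0.18·0.07 + 0.486·0.07
      = 0.058 + 0.2178 + 0.03184 + 0.01005 + 0.0126 + 0.03402 = 0.36431

P(S) ≈ 0.3643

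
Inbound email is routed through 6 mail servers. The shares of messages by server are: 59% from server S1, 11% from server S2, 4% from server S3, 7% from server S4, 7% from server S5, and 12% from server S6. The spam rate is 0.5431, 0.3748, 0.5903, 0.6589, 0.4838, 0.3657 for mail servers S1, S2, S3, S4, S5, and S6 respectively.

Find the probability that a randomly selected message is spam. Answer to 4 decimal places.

P(S) ≈ 0.5091

P(S) = P(S|S1)·P(S1) + P(S|S2)·P(S2) + P(S|S3)·P(S3) + P(S|S4)·P(S4) + P(S|S5)·P(S5) + P(S|S6)·P(S6)
      = 0.5431·0.59 + 0.3748·0.11 + 0.5903·0.04 + 0.6589·0.07 + 0.4838·0.07 + 0.3657·0.12
      = 0.320429 + 0.041228 + 0.023612 + 0.046123 + 0.033866 + 0.043884 = 0.509142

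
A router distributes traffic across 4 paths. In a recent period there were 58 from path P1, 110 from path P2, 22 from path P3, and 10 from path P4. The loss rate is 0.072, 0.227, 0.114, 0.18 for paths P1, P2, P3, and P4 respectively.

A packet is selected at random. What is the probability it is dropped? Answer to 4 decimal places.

Total: 58 + 110 + 22 + 10 = 200.
P(P1) = 58/200 = 0.29. P(P2) = 110/200 = 0.55. P(P3) = 22/200 = 0.11. P(P4) = 10/200 = 0.05.
By the law of total probability,
P(L) = P(L|P1)·P(P1) + P(L|P2)·P(P2) + P(L|P3)·P(P3) + P(L|P4)·P(P4)
      = 0.072·0.29 + 0.227·0.55 + 0.114·0.11 + 0.18·0.05
      = 0.02088 + 0.12485 + 0.01254 + 0.009 = 0.16727

P(L) ≈ 0.1673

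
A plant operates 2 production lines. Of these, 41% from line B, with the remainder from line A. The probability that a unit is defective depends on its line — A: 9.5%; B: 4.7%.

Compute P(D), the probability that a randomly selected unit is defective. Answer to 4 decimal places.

P(D) ≈ 0.0753

P(A) = 1 − (0.41) = 0.59.
Using total probability over the partition,
P(D) = P(D|A)·P(A) + P(D|B)·P(B)
      = 0.095·0.59 + 0.047·0.41
      = 0.05605 + 0.01927 = 0.07532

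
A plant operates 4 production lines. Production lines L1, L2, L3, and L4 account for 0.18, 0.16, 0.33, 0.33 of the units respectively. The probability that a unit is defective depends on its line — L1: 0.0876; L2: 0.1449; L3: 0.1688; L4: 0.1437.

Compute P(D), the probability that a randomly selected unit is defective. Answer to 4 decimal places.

P(D) ≈ 0.1421

P(D) = P(D|L1)·P(L1) + P(D|L2)·P(L2) + P(D|L3)·P(L3) + P(D|L4)·P(L4)
      = 0.0876·0.18 + 0.1449·0.16 + 0.1688·0.33 + 0.1437·0.33
      = 0.015768 + 0.023184 + 0.055704 + 0.047421 = 0.142077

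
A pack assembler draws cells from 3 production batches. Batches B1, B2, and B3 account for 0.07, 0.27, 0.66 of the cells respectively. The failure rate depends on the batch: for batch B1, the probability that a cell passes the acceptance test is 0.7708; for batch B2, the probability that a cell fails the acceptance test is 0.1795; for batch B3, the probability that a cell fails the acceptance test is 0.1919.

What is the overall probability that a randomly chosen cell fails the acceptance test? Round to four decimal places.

P(F) ≈ 0.1912

P(F|B1) = 1 − 0.7708 = 0.2292.
P(F) = P(F|B1)·P(B1) + P(F|B2)·P(B2) + P(F|B3)·P(B3)
      = 0.2292·0.07 + 0.1795·0.27 + 0.1919·0.66
      = 0.016044 + 0.048465 + 0.126654 = 0.191163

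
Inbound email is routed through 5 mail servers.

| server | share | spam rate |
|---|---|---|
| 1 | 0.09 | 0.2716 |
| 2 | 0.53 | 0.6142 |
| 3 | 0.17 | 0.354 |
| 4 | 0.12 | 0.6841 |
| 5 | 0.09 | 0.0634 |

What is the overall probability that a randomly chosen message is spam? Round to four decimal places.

0.4979

Summing over the partition,
P(S) = P(S|1)·P(1) + P(S|2)·P(2) + P(S|3)·P(3) + P(S|4)·P(4) + P(S|5)·P(5)
      = 0.2716·0.09 + 0.6142·0.53 + 0.354·0.17 + 0.6841·0.12 + 0.0634·0.09
      = 0.024444 + 0.325526 + 0.06018 + 0.082092 + 0.005706 = 0.497948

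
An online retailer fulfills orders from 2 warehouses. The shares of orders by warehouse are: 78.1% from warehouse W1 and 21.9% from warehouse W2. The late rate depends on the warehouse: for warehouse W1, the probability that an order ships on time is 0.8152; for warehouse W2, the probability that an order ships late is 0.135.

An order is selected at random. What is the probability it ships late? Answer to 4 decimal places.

P(L|W1) = 1 − 0.8152 = 0.1848.
P(L) = P(L|W1)·P(W1) + P(L|W2)·P(W2)
      = 0.1848·0.781 + 0.135·0.219
      = 0.1443288 + 0.029565 = 0.1738938

P(L) ≈ 0.1739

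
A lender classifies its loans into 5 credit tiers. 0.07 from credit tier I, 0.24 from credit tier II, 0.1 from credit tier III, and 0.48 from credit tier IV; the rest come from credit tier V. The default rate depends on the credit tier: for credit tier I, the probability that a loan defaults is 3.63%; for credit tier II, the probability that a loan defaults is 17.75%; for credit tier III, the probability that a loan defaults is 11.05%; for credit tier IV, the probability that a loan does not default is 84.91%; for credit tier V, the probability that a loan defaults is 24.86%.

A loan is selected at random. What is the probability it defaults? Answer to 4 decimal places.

0.1560

P(V) = 1 − (0.07 + 0.24 + 0.1 + 0.48) = 0.11.
P(D|IV) = 1 − 0.8491 = 0.1509.
P(D) = P(D|I)·P(I) + P(D|II)·P(II) + P(D|III)·P(III) + P(D|IV)·P(IV) + P(D|V)·P(V)
      = 0.0363·0.07 + 0.1775·0.24 + 0.1105·0.1 + 0.1509·0.48 + 0.2486·0.11
      = 0.002541 + 0.0426 + 0.01105 + 0.072432 + 0.027346 = 0.155969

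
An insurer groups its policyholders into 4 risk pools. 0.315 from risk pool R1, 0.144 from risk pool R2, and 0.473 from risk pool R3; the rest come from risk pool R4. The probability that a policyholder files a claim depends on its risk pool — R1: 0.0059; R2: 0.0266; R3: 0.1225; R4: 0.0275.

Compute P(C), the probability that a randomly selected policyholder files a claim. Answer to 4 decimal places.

P(C) ≈ 0.0655

P(R4) = 1 − (0.315 + 0.144 + 0.473) = 0.068.
Using total probability over the partition,
P(C) = P(C|R1)·P(R1) + P(C|R2)·P(R2) + P(C|R3)·P(R3) + P(C|R4)·P(R4)
      = 0.0059·0.315 + 0.0266·0.144 + 0.1225·0.473 + 0.0275·0.068
      = 0.0018585 + 0.0038304 + 0.0579425 + 0.00187 = 0.0655014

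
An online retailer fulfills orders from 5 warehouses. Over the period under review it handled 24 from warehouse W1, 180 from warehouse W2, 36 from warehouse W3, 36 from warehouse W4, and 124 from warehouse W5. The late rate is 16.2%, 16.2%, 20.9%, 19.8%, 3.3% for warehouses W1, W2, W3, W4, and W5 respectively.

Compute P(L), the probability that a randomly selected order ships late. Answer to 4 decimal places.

Total: 24 + 180 + 36 + 36 + 124 = 400.
P(W1) = 24/400 = 0.06. P(W2) = 180/400 = 0.45. P(W3) = 36/400 = 0.09. P(W4) = 36/400 = 0.09. P(W5) = 124/400 = 0.31.
P(L) = P(L|W1)·P(W1) + P(L|W2)·P(W2) + P(L|W3)·P(W3) + P(L|W4)·P(W4) + P(L|W5)·P(W5)
      = 0.162·0.06 + 0.162·0.45 + 0.209·0.09 + 0.198·0.09 + 0.033·0.31
      = 0.00972 + 0.0729 + 0.01881 + 0.01782 + 0.01023 = 0.12948

P(L) ≈ 0.1295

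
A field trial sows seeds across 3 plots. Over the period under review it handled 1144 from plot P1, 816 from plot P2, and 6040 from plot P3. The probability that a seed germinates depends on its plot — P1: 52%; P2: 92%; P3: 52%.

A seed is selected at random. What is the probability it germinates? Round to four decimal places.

P(G) ≈ 0.5608

Total: 1144 + 816 + 6040 = 8000.
P(P1) = 1144/8000 = 0.143. P(P2) = 816/8000 = 0.102. P(P3) = 6040/8000 = 0.755.
P(G) = P(G|P1)·P(P1) + P(G|P2)·P(P2) + P(G|P3)·P(P3)
      = 0.52·0.143 + 0.92·0.102 + 0.52·0.755
      = 0.07436 + 0.09384 + 0.3926 = 0.5608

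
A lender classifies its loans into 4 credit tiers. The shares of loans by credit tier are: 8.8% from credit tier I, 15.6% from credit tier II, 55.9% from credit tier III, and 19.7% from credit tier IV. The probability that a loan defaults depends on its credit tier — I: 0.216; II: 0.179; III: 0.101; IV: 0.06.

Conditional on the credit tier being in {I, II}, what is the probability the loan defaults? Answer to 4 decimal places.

P(D|S) ≈ 0.1923

Let S = {I, II}.
P(S) = 0.088 + 0.156 = 0.244.
P(D ∩ S) = 0.216·0.088 + 0.179·0.156 = 0.019008 + 0.027924 = 0.046932.
P(D | S) = 0.046932 / 0.244 = 0.192344…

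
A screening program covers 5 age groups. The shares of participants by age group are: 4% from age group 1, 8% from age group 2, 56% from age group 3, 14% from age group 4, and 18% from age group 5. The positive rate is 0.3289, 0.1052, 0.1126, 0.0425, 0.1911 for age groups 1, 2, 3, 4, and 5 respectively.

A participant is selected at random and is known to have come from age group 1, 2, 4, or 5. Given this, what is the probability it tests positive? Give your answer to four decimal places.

0.1407

Let S = {1, 2, 4, 5}.
P(S) = 0.04 + 0.08 + 0.14 + 0.18 = 0.44.
P(T ∩ S) = 0.3289·0.04 + 0.1052·0.08 + 0.0425·0.14 + 0.1911·0.18 = 0.013156 + 0.008416 + 0.00595 + 0.034398 = 0.06192.
P(T | S) = 0.06192 / 0.44 = 0.140727…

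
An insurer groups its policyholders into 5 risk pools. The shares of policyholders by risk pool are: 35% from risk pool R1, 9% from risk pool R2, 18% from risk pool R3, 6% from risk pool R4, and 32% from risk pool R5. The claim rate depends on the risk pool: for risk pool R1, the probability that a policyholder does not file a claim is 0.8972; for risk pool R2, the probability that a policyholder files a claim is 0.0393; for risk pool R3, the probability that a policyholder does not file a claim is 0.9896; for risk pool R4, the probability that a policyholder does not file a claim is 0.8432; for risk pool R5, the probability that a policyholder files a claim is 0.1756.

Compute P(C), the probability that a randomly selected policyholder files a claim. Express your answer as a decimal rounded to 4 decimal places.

P(C|R1) = 1 − 0.8972 = 0.1028.
P(C|R3) = 1 − 0.9896 = 0.0104.
P(C|R4) = 1 − 0.8432 = 0.1568.
Using total probability over the partition,
P(C) = P(C|R1)·P(R1) + P(C|R2)·P(R2) + P(C|R3)·P(R3) + P(C|R4)·P(R4) + P(C|R5)·P(R5)
      = 0.1028·0.35 + 0.0393·0.09 + 0.0104·0.18 + 0.1568·0.06 + 0.1756·0.32
      = 0.03598 + 0.003537 + 0.001872 + 0.009408 + 0.056192 = 0.106989

0.1070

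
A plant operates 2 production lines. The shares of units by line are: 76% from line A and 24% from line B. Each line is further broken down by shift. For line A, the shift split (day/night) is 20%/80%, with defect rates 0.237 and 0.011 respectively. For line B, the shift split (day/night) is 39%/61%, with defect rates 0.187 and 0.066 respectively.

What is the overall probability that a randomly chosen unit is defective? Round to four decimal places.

P(D|A) = 0.2·0.237 + 0.8·0.011 = 0.0474 + 0.0088 = 0.0562
P(D|B) = 0.39·0.187 + 0.61·0.066 = 0.07293 + 0.04026 = 0.11319
Then overall,
P(D) = 0.76·0.0562 + 0.24·0.11319
      = 0.042712 + 0.0271656 = 0.0698776

P(D) ≈ 0.0699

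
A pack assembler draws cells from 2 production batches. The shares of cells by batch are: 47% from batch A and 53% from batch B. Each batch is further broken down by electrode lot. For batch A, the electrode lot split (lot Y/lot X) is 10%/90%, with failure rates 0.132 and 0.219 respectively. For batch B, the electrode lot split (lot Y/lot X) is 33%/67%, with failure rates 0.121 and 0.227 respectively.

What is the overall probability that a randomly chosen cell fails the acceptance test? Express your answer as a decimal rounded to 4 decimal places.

P(F|A) = 0.1·0.132 + 0.9·0.219 = 0.0132 + 0.1971 = 0.2103
P(F|B) = 0.33·0.121 + 0.67·0.227 = 0.03993 + 0.15209 = 0.19202
Then overall,
P(F) = 0.47·0.2103 + 0.53·0.19202
      = 0.098841 + 0.1017706 = 0.2006116

0.2006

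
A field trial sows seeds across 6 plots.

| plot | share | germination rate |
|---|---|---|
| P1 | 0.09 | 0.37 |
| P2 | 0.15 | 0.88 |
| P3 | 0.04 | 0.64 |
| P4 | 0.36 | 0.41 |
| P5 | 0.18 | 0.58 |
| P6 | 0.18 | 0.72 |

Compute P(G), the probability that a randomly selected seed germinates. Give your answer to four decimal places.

0.5725

P(G) = P(G|P1)·P(P1) + P(G|P2)·P(P2) + P(G|P3)·P(P3) + P(G|P4)·P(P4) + P(G|P5)·P(P5) + P(G|P6)·P(P6)
      = 0.37·0.09 + 0.88·0.15 + 0.64·0.04 + 0.41·0.36 + 0.58·0.18 + 0.72·0.18
      = 0.0333 + 0.132 + 0.0256 + 0.1476 + 0.1044 + 0.1296 = 0.5725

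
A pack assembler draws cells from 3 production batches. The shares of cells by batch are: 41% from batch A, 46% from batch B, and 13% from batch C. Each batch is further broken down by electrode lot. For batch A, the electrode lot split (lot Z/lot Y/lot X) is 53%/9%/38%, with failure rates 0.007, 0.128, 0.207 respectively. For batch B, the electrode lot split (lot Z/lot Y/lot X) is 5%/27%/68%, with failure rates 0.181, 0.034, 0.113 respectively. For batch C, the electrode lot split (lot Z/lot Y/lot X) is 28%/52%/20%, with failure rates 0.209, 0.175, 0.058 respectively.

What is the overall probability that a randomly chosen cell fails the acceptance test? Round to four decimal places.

P(F|A) = 0.53·0.007 + 0.09·0.128 + 0.38·0.207 = 0.00371 + 0.01152 + 0.07866 = 0.09389
P(F|B) = 0.05·0.181 + 0.27·0.034 + 0.68·0.113 = 0.00905 + 0.00918 + 0.07684 = 0.09507
P(F|C) = 0.28·0.209 + 0.52·0.175 + 0.2·0.058 = 0.05852 + 0.091 + 0.0116 = 0.16112
By total probability over the outer partition,
P(F) = 0.41·0.09389 + 0.46·0.09507 + 0.13·0.16112
      = 0.0384949 + 0.0437322 + 0.0209456 = 0.1031727

0.1032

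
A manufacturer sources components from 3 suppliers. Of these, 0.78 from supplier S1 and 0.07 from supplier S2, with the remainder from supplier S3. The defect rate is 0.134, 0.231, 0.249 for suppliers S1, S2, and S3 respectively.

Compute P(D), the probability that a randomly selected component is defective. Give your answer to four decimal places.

P(D) ≈ 0.1580

P(S3) = 1 − (0.78 + 0.07) = 0.15.
P(D) = P(D|S1)·P(S1) + P(D|S2)·P(S2) + P(D|S3)·P(S3)
      = 0.134·0.78 + 0.231·0.07 + 0.249·0.15
      = 0.10452 + 0.01617 + 0.03735 = 0.15804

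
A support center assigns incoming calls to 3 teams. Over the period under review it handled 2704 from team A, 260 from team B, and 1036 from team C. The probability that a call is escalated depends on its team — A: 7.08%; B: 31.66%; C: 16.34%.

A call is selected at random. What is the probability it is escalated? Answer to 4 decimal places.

P(E) ≈ 0.1108

Total: 2704 + 260 + 1036 = 4000.
P(A) = 2704/4000 = 0.676. P(B) = 260/4000 = 0.065. P(C) = 1036/4000 = 0.259.
By the law of total probability,
P(E) = P(E|A)·P(A) + P(E|B)·P(B) + P(E|C)·P(C)
      = 0.0708·0.676 + 0.3166·0.065 + 0.1634·0.259
      = 0.0478608 + 0.020579 + 0.0423206 = 0.1107604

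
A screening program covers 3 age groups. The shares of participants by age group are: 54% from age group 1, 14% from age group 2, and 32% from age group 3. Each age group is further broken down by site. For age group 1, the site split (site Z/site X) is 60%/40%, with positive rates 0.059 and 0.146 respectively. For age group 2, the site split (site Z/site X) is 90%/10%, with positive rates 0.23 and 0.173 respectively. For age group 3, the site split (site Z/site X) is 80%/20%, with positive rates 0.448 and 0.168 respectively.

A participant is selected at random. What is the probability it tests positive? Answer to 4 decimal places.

P(T|1) = 0.6·0.059 + 0.4·0.146 = 0.0354 + 0.0584 = 0.0938
P(T|2) = 0.9·0.23 + 0.1·0.173 = 0.207 + 0.0173 = 0.2243
P(T|3) = 0.8·0.448 + 0.2·0.168 = 0.3584 + 0.0336 = 0.392
Then overall,
P(T) = 0.54·0.0938 + 0.14·0.2243 + 0.32·0.392
      = 0.050652 + 0.031402 + 0.12544 = 0.207494

P(T) ≈ 0.2075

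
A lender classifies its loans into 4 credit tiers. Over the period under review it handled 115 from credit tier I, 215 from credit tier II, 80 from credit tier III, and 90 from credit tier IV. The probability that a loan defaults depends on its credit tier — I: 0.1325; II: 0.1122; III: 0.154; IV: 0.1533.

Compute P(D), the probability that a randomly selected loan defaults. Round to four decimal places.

Total: 115 + 215 + 80 + 90 = 500.
P(I) = 115/500 = 0.23. P(II) = 215/500 = 0.43. P(III) = 80/500 = 0.16. P(IV) = 90/500 = 0.18.
P(D) = P(D|I)·P(I) + P(D|II)·P(II) + P(D|III)·P(III) + P(D|IV)·P(IV)
      = 0.1325·0.23 + 0.1122·0.43 + 0.154·0.16 + 0.1533·0.18
      = 0.030475 + 0.048246 + 0.02464 + 0.027594 = 0.130955

P(D) ≈ 0.1310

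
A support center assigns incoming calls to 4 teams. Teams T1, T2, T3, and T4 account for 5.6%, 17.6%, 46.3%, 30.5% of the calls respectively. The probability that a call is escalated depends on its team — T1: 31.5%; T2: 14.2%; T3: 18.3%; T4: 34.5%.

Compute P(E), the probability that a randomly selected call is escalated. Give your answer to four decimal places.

P(E) ≈ 0.2326

P(E) = P(E|T1)·P(T1) + P(E|T2)·P(T2) + P(E|T3)·P(T3) + P(E|T4)·P(T4)
      = 0.315·0.056 + 0.142·0.176 + 0.183·0.463 + 0.345·0.305
      = 0.01764 + 0.024992 + 0.084729 + 0.105225 = 0.232586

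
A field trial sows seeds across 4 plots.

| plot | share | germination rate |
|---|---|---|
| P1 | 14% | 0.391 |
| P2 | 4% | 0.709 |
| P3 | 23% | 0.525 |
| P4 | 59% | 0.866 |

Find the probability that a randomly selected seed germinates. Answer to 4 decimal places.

0.7148

P(G) = P(G|P1)·P(P1) + P(G|P2)·P(P2) + P(G|P3)·P(P3) + P(G|P4)·P(P4)
      = 0.391·0.14 + 0.709·0.04 + 0.525·0.23 + 0.866·0.59
      = 0.05474 + 0.02836 + 0.12075 + 0.51094 = 0.71479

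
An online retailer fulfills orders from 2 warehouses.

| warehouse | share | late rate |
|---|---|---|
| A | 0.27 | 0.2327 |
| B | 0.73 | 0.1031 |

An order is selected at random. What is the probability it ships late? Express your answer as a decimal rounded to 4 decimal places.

P(L) ≈ 0.1381

Summing over the partition,
P(L) = P(L|A)·P(A) + P(L|B)·P(B)
      = 0.2327·0.27 + 0.1031·0.73
      = 0.062829 + 0.075263 = 0.138092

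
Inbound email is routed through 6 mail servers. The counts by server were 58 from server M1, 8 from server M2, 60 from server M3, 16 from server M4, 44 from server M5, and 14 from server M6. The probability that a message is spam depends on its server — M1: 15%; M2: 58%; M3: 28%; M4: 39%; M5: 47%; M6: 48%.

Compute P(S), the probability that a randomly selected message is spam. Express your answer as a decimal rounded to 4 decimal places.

P(S) ≈ 0.3189

Total: 58 + 8 + 60 + 16 + 44 + 14 = 200.
P(M1) = 58/200 = 0.29. P(M2) = 8/200 = 0.04. P(M3) = 60/200 = 0.3. P(M4) = 16/200 = 0.08. P(M5) = 44/200 = 0.22. P(M6) = 14/200 = 0.07.
By the law of total probability,
P(S) = P(S|M1)·P(M1) + P(S|M2)·P(M2) + P(S|M3)·P(M3) + P(S|M4)·P(M4) + P(S|M5)·P(M5) + P(S|M6)·P(M6)
      = 0.15·0.29 + 0.58·0.04 + 0.28·0.3 + 0.39·0.08 + 0.47·0.22 + 0.48·0.07
      = 0.0435 + 0.0232 + 0.084 + 0.0312 + 0.1034 + 0.0336 = 0.3189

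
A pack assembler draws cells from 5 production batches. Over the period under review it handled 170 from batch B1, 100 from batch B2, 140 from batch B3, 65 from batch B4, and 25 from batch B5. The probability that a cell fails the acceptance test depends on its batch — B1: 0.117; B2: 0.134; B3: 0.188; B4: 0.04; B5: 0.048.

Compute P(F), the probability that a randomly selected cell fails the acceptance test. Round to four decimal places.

0.1268

Total: 170 + 100 + 140 + 65 + 25 = 500.
P(B1) = 170/500 = 0.34. P(B2) = 100/500 = 0.2. P(B3) = 140/500 = 0.28. P(B4) = 65/500 = 0.13. P(B5) = 25/500 = 0.05.
P(F) = P(F|B1)·P(B1) + P(F|B2)·P(B2) + P(F|B3)·P(B3) + P(F|B4)·P(B4) + P(F|B5)·P(B5)
      = 0.117·0.34 + 0.134·0.2 + 0.188·0.28 + 0.04·0.13 + 0.048·0.05
      = 0.03978 + 0.0268 + 0.05264 + 0.0052 + 0.0024 = 0.12682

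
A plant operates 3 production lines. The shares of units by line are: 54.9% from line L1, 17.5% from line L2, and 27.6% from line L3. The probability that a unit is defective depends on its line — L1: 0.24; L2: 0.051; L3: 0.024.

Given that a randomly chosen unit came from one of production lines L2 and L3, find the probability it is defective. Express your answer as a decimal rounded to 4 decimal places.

Let S = {L2, L3}.
P(S) = 0.175 + 0.276 = 0.451.
P(D ∩ S) = 0.051·0.175 + 0.024·0.276 = 0.008925 + 0.006624 = 0.015549.
P(D | S) = 0.015549 / 0.451 = 0.034477…

0.0345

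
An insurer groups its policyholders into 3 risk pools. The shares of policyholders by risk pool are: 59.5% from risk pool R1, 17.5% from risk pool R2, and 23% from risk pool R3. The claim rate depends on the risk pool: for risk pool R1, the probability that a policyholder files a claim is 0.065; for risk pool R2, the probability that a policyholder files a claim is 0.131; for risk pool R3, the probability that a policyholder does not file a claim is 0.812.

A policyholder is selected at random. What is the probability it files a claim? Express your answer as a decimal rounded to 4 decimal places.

P(C) ≈ 0.1048

P(C|R3) = 1 − 0.812 = 0.188.
Using total probability over the partition,
P(C) = P(C|R1)·P(R1) + P(C|R2)·P(R2) + P(C|R3)·P(R3)
      = 0.065·0.595 + 0.131·0.175 + 0.188·0.23
      = 0.038675 + 0.022925 + 0.04324 = 0.10484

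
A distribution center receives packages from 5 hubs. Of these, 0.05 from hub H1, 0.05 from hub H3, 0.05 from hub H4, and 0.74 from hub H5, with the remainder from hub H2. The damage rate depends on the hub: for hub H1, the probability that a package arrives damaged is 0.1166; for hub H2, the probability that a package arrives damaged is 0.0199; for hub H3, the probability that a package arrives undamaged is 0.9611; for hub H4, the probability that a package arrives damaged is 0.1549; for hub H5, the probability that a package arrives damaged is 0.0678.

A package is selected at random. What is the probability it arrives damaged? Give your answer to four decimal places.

P(H2) = 1 − (0.05 + 0.05 + 0.05 + 0.74) = 0.11.
P(D|H3) = 1 − 0.9611 = 0.0389.
Using total probability over the partition,
P(D) = P(D|H1)·P(H1) + P(D|H2)·P(H2) + P(D|H3)·P(H3) + P(D|H4)·P(H4) + P(D|H5)·P(H5)
      = 0.1166·0.05 + 0.0199·0.11 + 0.0389·0.05 + 0.1549·0.05 + 0.0678·0.74
      = 0.00583 + 0.002189 + 0.001945 + 0.007745 + 0.050172 = 0.067881

P(D) ≈ 0.0679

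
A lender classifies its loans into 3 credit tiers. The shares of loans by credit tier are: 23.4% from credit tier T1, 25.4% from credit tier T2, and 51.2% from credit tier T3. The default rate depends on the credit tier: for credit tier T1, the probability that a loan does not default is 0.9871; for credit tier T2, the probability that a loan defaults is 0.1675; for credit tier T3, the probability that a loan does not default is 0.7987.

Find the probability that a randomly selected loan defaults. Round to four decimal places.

0.1486

P(D|T1) = 1 − 0.9871 = 0.0129.
P(D|T3) = 1 − 0.7987 = 0.2013.
Using total probability over the partition,
P(D) = P(D|T1)·P(T1) + P(D|T2)·P(T2) + P(D|T3)·P(T3)
      = 0.0129·0.234 + 0.1675·0.254 + 0.2013·0.512
      = 0.0030186 + 0.042545 + 0.1030656 = 0.1486292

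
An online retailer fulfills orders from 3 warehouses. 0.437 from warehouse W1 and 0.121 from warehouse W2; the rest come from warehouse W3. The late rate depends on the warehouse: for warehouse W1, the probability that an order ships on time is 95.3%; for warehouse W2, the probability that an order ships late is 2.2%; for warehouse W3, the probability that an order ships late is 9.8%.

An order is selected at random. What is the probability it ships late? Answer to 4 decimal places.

P(W3) = 1 − (0.437 + 0.121) = 0.442.
P(L|W1) = 1 − 0.953 = 0.047.
Using total probability over the partition,
P(L) = P(L|W1)·P(W1) + P(L|W2)·P(W2) + P(L|W3)·P(W3)
      = 0.047·0.437 + 0.022·0.121 + 0.098·0.442
      = 0.020539 + 0.002662 + 0.043316 = 0.066517

0.0665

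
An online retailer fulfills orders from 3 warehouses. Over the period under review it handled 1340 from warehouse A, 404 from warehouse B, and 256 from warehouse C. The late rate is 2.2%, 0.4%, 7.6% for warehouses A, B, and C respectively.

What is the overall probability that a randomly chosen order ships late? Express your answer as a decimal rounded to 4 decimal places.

0.0253

Total: 1340 + 404 + 256 = 2000.
P(A) = 1340/2000 = 0.67. P(B) = 404/2000 = 0.202. P(C) = 256/2000 = 0.128.
P(L) = P(L|A)·P(A) + P(L|B)·P(B) + P(L|C)·P(C)
      = 0.022·0.67 + 0.004·0.202 + 0.076·0.128
      = 0.01474 + 0.000808 + 0.009728 = 0.025276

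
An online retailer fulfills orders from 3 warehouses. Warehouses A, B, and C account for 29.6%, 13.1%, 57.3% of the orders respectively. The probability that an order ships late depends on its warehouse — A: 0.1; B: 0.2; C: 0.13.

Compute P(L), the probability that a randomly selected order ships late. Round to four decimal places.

P(L) = P(L|A)·P(A) + P(L|B)·P(B) + P(L|C)·P(C)
      = 0.1·0.296 + 0.2·0.131 + 0.13·0.573
      = 0.0296 + 0.0262 + 0.07449 = 0.13029

0.1303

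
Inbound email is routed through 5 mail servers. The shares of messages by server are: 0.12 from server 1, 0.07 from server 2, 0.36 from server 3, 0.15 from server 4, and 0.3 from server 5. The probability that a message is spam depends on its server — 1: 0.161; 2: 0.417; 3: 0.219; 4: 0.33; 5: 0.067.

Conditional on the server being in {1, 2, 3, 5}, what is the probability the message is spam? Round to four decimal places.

Let J = {1, 2, 3, 5}.
P(J) = 0.12 + 0.07 + 0.36 + 0.3 = 0.85.
P(S ∩ J) = 0.161·0.12 + 0.417·0.07 + 0.219·0.36 + 0.067·0.3 = 0.01932 + 0.02919 + 0.07884 + 0.0201 = 0.14745.
P(S | J) = 0.14745 / 0.85 = 0.173471…

0.1735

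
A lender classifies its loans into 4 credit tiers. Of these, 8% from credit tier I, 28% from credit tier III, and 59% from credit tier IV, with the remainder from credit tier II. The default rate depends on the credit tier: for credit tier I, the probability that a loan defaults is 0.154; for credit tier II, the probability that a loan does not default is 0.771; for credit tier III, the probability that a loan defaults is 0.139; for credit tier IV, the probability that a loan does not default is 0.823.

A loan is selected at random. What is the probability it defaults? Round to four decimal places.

0.1671

P(II) = 1 − (0.08 + 0.28 + 0.59) = 0.05.
P(D|II) = 1 − 0.771 = 0.229.
P(D|IV) = 1 − 0.823 = 0.177.
P(D) = P(D|I)·P(I) + P(D|II)·P(II) + P(D|III)·P(III) + P(D|IV)·P(IV)
      = 0.154·0.08 + 0.229·0.05 + 0.139·0.28 + 0.177·0.59
      = 0.01232 + 0.01145 + 0.03892 + 0.10443 = 0.16712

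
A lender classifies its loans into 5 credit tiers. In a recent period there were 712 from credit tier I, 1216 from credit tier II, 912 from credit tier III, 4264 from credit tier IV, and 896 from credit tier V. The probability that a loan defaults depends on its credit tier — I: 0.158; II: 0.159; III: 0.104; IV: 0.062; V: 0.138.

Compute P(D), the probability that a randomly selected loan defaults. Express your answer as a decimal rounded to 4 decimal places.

Total: 712 + 1216 + 912 + 4264 + 896 = 8000.
P(I) = 712/8000 = 0.089. P(II) = 1216/8000 = 0.152. P(III) = 912/8000 = 0.114. P(IV) = 4264/8000 = 0.533. P(V) = 896/8000 = 0.112.
P(D) = P(D|I)·P(I) + P(D|II)·P(II) + P(D|III)·P(III) + P(D|IV)·P(IV) + P(D|V)·P(V)
      = 0.158·0.089 + 0.159·0.152 + 0.104·0.114 + 0.062·0.533 + 0.138·0.112
      = 0.014062 + 0.024168 + 0.011856 + 0.033046 + 0.015456 = 0.098588

P(D) ≈ 0.0986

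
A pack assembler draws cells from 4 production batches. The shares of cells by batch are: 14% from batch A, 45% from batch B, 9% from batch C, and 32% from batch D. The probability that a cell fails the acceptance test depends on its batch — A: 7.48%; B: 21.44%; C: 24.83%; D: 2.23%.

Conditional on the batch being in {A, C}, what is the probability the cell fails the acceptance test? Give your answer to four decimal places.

Let S = {A, C}.
P(S) = 0.14 + 0.09 = 0.23.
P(F ∩ S) = 0.0748·0.14 + 0.2483·0.09 = 0.010472 + 0.022347 = 0.032819.
P(F | S) = 0.032819 / 0.23 = 0.142691…

P(F|S) ≈ 0.1427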